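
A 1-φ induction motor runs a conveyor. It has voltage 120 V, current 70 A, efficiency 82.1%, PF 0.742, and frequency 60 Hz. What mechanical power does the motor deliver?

5.12 kW

P_in = V·I·cosφ = 120 × 70 × 0.742 = 6233 W
P_out = η·P_in = 0.821 × 6233 = 5117 W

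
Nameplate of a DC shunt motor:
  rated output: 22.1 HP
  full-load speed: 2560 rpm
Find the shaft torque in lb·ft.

45.4 lb·ft

P_out = 22.1 × 746 = 16487 W
ω = 2π × 2560/60 = 268.1 rad/s
τ = P_out/ω = 16487/268.1 = 61.5 N·m
In lb·ft: 61.5/1.356 = 45.4 lb·ft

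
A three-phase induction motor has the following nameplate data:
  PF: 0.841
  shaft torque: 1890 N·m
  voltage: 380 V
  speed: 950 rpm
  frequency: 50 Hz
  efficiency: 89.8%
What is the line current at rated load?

ω = 2π×950/60 = 99.48 rad/s; P_out = τω = 1890 × 99.48 = 188017 W
P_in = P_out / η = 188017 / 0.898 = 209373 W
I_L = P_in / (√3·V_L·cosφ) = 209373 / (1.732 × 380 × 0.841) = 378 A

378 A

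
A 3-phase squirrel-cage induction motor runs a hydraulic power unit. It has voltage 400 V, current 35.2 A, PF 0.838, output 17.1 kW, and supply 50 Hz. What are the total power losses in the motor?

3340 W

P_in = √3·V·I·cosφ = 1.732×400×35.2×0.838 = 20436 W
P_out = 17100 W
Losses = P_in − P_out = 20436 − 17100 = 3336 W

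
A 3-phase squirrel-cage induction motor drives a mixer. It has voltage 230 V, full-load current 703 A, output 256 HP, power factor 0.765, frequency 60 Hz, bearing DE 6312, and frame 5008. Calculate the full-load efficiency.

89.1 %

P_out = 256 × 746 = 190976 W
P_in = √3·V_L·I_L·cosφ = 1.732 × 230 × 703 × 0.765 = 214236 W
η = P_out / P_in = 190976 / 214236 = 0.891 = 89.1%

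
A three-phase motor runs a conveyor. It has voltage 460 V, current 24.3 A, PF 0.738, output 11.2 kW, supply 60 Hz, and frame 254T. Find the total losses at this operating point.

3090 W

P_in = √3·V·I·cosφ = 1.732×460×24.3×0.738 = 14288 W
P_out = 11200 W
Losses = P_in − P_out = 14288 − 11200 = 3088 W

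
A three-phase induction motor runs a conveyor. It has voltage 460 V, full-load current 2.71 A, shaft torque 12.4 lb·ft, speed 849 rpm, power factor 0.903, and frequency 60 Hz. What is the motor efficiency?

τ = 12.4 lb·ft × 1.356 = 16.81 N·m
ω = 2π × 849/60 = 88.91 rad/s; P_out = τω = 16.81 × 88.91 = 1495 W
P_in = √3·V_L·I_L·cosφ = 1.732 × 460 × 2.71 × 0.903 = 1950 W
η = P_out / P_in = 1495 / 1950 = 0.767 = 76.7%

76.7 %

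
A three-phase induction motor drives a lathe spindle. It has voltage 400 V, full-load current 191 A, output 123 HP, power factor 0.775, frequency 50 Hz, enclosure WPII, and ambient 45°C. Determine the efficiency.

P_out = 123 × 746 = 91758 W
P_in = √3·V_L·I_L·cosφ = 1.732 × 400 × 191 × 0.775 = 102552 W
η = P_out / P_in = 91758 / 102552 = 0.895 = 89.5%

89.5 %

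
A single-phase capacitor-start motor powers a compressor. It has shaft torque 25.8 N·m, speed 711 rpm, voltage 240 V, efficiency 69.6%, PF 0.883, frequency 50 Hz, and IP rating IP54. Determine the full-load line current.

13 A

ω = 2π×711/60 = 74.46 rad/s; P_out = τω = 25.8 × 74.46 = 1921 W
P_in = P_out / η = 1921 / 0.696 = 2760 W
I = P_in / (V·cosφ) = 2760 / (240 × 0.883) = 13 A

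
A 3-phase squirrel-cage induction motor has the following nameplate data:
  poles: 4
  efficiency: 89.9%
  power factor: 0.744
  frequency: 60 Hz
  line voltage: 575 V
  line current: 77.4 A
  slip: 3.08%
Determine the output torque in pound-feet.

208 lb·ft

P_in = √3·V·I·cosφ = 1.732 × 575 × 77.4 × 0.744 = 57349 W
P_out = η·P_in = 0.899 × 57349 = 51557 W
n_s = 120×60/4 = 1800 rpm; n = 1800×(1−0.0308) = 1745 rpm
ω = 2π×1745/60 = 182.7 rad/s
τ = P_out/ω = 51557/182.7 = 282.2 N·m
In lb·ft: 282.2/1.356 = 208 lb·ft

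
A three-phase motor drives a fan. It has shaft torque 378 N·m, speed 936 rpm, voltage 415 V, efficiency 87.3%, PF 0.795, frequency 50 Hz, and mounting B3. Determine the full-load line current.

74.3 A

ω = 2π×936/60 = 98.02 rad/s; P_out = τω = 378 × 98.02 = 37052 W
P_in = P_out / η = 37052 / 0.873 = 42442 W
I_L = P_in / (√3·V_L·cosφ) = 42442 / (1.732 × 415 × 0.795) = 74.3 A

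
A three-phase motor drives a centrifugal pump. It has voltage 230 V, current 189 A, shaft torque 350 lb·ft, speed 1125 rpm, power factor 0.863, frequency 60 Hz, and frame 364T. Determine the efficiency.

86.0 %

τ = 350 lb·ft × 1.356 = 474.6 N·m
ω = 2π × 1125/60 = 117.8 rad/s; P_out = τω = 474.6 × 117.8 = 55908 W
P_in = √3·V_L·I_L·cosφ = 1.732 × 230 × 189 × 0.863 = 64975 W
η = P_out / P_in = 55908 / 64975 = 0.860 = 86.0%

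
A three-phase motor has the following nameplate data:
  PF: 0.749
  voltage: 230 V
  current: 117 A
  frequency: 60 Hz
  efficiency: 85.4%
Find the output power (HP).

P_in = √3·V·I·cosφ = 1.732 × 230 × 117 × 0.749 = 34909 W
P_out = η·P_in = 0.854 × 34909 = 29812 W
= 29812/746 = 40 HP

40 HP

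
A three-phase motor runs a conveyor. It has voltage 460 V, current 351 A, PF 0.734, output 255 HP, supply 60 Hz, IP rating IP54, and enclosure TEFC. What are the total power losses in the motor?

P_in = √3·V·I·cosφ = 1.732×460×351×0.734 = 205262 W
P_out = 255×746 = 190230 W
Losses = P_in − P_out = 205262 − 190230 = 15032 W

15000 W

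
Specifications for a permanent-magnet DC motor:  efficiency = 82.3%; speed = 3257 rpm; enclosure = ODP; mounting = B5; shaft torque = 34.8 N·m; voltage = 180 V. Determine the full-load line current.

80.1 A

ω = 2π×3257/60 = 341.1 rad/s; P_out = τω = 34.8 × 341.1 = 11870 W
P_in = P_out / η = 11870 / 0.823 = 14423 W
I = P_in / V = 14423 / 180 = 80.1 A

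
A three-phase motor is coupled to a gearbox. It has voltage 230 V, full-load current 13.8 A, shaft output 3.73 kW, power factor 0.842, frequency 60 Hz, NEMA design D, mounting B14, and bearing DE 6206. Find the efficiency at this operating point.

80.6 %

P_out = 3.73 kW = 3730 W
P_in = √3·V_L·I_L·cosφ = 1.732 × 230 × 13.8 × 0.842 = 4629 W
η = P_out / P_in = 3730 / 4629 = 0.806 = 80.6%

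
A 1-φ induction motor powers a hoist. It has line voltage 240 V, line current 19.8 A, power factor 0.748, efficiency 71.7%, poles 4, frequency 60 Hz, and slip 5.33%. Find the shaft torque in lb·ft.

10.5 lb·ft

P_in = V·I·cosφ = 240 × 19.8 × 0.748 = 3554 W
P_out = η·P_in = 0.717 × 3554 = 2548 W
n_s = 120×60/4 = 1800 rpm; n = 1800×(1−0.0533) = 1704 rpm
ω = 2π×1704/60 = 178.4 rad/s
τ = P_out/ω = 2548/178.4 = 14.28 N·m
In lb·ft: 14.28/1.356 = 10.5 lb·ft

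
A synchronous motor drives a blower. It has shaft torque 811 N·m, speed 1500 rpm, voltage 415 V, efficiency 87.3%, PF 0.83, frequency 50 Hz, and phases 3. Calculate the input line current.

ω = 2π×1500/60 = 157.1 rad/s; P_out = τω = 811 × 157.1 = 127408 W
P_in = P_out / η = 127408 / 0.873 = 145943 W
I_L = P_in / (√3·V_L·cosφ) = 145943 / (1.732 × 415 × 0.83) = 245 A

245 A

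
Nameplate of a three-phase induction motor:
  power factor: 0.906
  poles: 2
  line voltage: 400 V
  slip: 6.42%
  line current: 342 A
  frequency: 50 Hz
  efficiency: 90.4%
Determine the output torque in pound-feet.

P_in = √3·V·I·cosφ = 1.732 × 400 × 342 × 0.906 = 214665 W
P_out = η·P_in = 0.904 × 214665 = 194057 W
n_s = 120×50/2 = 3000 rpm; n = 3000×(1−0.0642) = 2807 rpm
ω = 2π×2807/60 = 293.9 rad/s
τ = P_out/ω = 194057/293.9 = 660.3 N·m
In lb·ft: 660.3/1.356 = 487 lb·ft

487 lb·ft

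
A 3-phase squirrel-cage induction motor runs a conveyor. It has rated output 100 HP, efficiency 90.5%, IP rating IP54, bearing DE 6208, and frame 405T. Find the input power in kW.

P_out = 100 × 746 = 74600 W
P_in = P_out/η = 74600/0.905 = 82431 W = 82.4 kW

82.4 kW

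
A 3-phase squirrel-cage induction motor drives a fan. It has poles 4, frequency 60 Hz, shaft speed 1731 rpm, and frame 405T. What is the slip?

n_s = 120f/p = 120×60/4 = 1800 rpm
s = (n_s − n)/n_s = (1800 − 1731)/1800 = 0.0383

3.83 %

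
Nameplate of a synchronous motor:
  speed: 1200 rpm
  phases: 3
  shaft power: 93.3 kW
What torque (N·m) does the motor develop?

742 N·m

ω = 2π × 1200/60 = 125.7 rad/s
τ = P/ω = 93300/125.7 = 742 N·m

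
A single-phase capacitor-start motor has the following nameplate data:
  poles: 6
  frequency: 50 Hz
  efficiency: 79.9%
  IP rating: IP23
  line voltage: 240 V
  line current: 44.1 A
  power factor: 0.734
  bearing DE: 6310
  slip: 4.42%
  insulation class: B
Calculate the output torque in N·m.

P_in = V·I·cosφ = 240 × 44.1 × 0.734 = 7769 W
P_out = η·P_in = 0.799 × 7769 = 6207 W
n_s = 120×50/6 = 1000 rpm; n = 1000×(1−0.0442) = 956 rpm
ω = 2π×956/60 = 100.1 rad/s
τ = P_out/ω = 6207/100.1 = 62 N·m

62 N·m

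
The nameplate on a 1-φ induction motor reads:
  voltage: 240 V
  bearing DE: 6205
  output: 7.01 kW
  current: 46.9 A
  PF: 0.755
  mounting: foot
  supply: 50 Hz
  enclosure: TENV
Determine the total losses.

P_in = V·I·cosφ = 240×46.9×0.755 = 8498 W
P_out = 7010 W
Losses = P_in − P_out = 8498 − 7010 = 1488 W

1.49 kW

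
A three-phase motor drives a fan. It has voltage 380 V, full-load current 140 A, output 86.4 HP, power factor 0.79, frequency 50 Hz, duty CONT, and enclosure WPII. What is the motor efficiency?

88.5 %

P_out = 86.4 × 746 = 64454 W
P_in = √3·V_L·I_L·cosφ = 1.732 × 380 × 140 × 0.79 = 72792 W
η = P_out / P_in = 64454 / 72792 = 0.885 = 88.5%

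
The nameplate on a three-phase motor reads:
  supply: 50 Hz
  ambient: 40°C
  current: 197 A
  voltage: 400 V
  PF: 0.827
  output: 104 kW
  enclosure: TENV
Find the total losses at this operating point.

P_in = √3·V·I·cosφ = 1.732×400×197×0.827 = 112870 W
P_out = 104000 W
Losses = P_in − P_out = 112870 − 104000 = 8870 W

8870 W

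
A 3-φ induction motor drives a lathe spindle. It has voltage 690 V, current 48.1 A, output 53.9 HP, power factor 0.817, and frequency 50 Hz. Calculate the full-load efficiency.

P_out = 53.9 × 746 = 40209 W
P_in = √3·V_L·I_L·cosφ = 1.732 × 690 × 48.1 × 0.817 = 46964 W
η = P_out / P_in = 40209 / 46964 = 0.856 = 85.6%

85.6 %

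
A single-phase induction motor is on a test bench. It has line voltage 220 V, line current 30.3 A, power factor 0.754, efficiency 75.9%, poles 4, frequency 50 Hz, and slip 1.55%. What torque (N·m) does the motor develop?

P_in = V·I·cosφ = 220 × 30.3 × 0.754 = 5026 W
P_out = η·P_in = 0.759 × 5026 = 3815 W
n_s = 120×50/4 = 1500 rpm; n = 1500×(1−0.0155) = 1477 rpm
ω = 2π×1477/60 = 154.7 rad/s
τ = P_out/ω = 3815/154.7 = 24.7 N·m

24.7 N·m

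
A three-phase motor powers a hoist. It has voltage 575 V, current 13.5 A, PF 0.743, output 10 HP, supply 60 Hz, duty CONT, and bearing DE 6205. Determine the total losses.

P_in = √3·V·I·cosφ = 1.732×575×13.5×0.743 = 9989 W
P_out = 10×746 = 7460 W
Losses = P_in − P_out = 9989 − 7460 = 2529 W

2.53 kW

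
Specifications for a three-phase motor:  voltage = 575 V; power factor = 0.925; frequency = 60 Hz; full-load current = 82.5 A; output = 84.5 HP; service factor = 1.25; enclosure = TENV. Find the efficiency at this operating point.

82.9 %

P_out = 84.5 × 746 = 63037 W
P_in = √3·V_L·I_L·cosφ = 1.732 × 575 × 82.5 × 0.925 = 76000 W
η = P_out / P_in = 63037 / 76000 = 0.829 = 82.9%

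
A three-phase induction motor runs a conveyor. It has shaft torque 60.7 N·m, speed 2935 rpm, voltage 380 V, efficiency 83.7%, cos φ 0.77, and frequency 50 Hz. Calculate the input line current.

44 A

ω = 2π×2935/60 = 307.4 rad/s; P_out = τω = 60.7 × 307.4 = 18659 W
P_in = P_out / η = 18659 / 0.837 = 22293 W
I_L = P_in / (√3·V_L·cosφ) = 22293 / (1.732 × 380 × 0.77) = 44 A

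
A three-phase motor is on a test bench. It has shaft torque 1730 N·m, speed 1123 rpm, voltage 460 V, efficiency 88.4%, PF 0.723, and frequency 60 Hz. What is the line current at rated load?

400 A

ω = 2π×1123/60 = 117.6 rad/s; P_out = τω = 1730 × 117.6 = 203448 W
P_in = P_out / η = 203448 / 0.884 = 230145 W
I_L = P_in / (√3·V_L·cosφ) = 230145 / (1.732 × 460 × 0.723) = 400 A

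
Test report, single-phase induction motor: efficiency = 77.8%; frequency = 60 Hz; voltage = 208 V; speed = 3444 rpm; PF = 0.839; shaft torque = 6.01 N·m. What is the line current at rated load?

16 A

ω = 2π×3444/60 = 360.7 rad/s; P_out = τω = 6.01 × 360.7 = 2168 W
P_in = P_out / η = 2168 / 0.778 = 2787 W
I = P_in / (V·cosφ) = 2787 / (208 × 0.839) = 16 A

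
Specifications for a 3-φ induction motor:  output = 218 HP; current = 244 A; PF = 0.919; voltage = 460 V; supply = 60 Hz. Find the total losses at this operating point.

16 kW

P_in = √3·V·I·cosφ = 1.732×460×244×0.919 = 178653 W
P_out = 218×746 = 162628 W
Losses = P_in − P_out = 178653 − 162628 = 16025 W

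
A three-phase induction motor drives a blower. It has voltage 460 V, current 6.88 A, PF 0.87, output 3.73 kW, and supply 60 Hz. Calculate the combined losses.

P_in = √3·V·I·cosφ = 1.732×460×6.88×0.87 = 4769 W
P_out = 3730 W
Losses = P_in − P_out = 4769 − 3730 = 1039 W

1.04 kW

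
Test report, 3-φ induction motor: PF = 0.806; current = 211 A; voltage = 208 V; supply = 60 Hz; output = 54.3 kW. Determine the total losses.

P_in = √3·V·I·cosφ = 1.732×208×211×0.806 = 61267 W
P_out = 54300 W
Losses = P_in − P_out = 61267 − 54300 = 6967 W

6.97 kW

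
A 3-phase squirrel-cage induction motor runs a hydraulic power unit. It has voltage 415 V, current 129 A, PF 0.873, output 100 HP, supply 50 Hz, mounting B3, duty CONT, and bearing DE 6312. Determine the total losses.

P_in = √3·V·I·cosφ = 1.732×415×129×0.873 = 80947 W
P_out = 100×746 = 74600 W
Losses = P_in − P_out = 80947 − 74600 = 6347 W

6350 W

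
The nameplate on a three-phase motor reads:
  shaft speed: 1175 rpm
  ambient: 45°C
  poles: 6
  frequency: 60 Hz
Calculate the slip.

n_s = 120f/p = 120×60/6 = 1200 rpm
s = (n_s − n)/n_s = (1200 − 1175)/1200 = 0.0208

2.08 %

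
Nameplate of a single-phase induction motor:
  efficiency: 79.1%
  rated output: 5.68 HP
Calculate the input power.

P_out = 5.68 × 746 = 4237 W
P_in = P_out/η = 4237/0.791 = 5357 W = 5.36 kW

5.36 kW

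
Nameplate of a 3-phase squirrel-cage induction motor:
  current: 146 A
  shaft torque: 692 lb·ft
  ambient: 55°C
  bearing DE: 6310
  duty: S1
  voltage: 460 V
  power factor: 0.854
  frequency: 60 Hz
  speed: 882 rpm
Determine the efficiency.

87.2 %

τ = 692 lb·ft × 1.356 = 938.4 N·m
ω = 2π × 882/60 = 92.36 rad/s; P_out = τω = 938.4 × 92.36 = 86671 W
P_in = √3·V_L·I_L·cosφ = 1.732 × 460 × 146 × 0.854 = 99338 W
η = P_out / P_in = 86671 / 99338 = 0.872 = 87.2%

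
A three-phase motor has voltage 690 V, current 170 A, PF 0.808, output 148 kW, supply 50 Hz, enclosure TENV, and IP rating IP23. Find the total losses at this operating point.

P_in = √3·V·I·cosφ = 1.732×690×170×0.808 = 164156 W
P_out = 148000 W
Losses = P_in − P_out = 164156 − 148000 = 16156 W

16.2 kW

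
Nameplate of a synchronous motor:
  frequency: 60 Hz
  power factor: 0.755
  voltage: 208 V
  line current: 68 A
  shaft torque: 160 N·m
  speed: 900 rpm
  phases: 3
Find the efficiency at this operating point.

81.5 %

ω = 2π × 900/60 = 94.25 rad/s; P_out = τω = 160 × 94.25 = 15080 W
P_in = √3·V_L·I_L·cosφ = 1.732 × 208 × 68 × 0.755 = 18496 W
η = P_out / P_in = 15080 / 18496 = 0.815 = 81.5%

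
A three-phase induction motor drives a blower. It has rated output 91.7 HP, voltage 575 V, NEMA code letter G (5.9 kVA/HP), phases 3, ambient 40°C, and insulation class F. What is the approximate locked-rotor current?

S_LR = 5.9 × 91.7 = 541.03 kVA
I_LR = S_LR/(√3·V_L) = 541030/(1.732×575) = 543 A

543 A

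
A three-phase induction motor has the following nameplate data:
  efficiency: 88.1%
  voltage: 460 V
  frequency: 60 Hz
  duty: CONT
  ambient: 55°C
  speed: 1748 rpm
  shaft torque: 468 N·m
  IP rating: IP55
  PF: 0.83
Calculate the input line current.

ω = 2π×1748/60 = 183.1 rad/s; P_out = τω = 468 × 183.1 = 85691 W
P_in = P_out / η = 85691 / 0.881 = 97266 W
I_L = P_in / (√3·V_L·cosφ) = 97266 / (1.732 × 460 × 0.83) = 147 A

147 A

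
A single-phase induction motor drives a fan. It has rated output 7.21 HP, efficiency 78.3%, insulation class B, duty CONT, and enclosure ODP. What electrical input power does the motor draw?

6.87 kW

P_out = 7.21 × 746 = 5379 W
P_in = P_out/η = 5379/0.783 = 6870 W = 6.87 kW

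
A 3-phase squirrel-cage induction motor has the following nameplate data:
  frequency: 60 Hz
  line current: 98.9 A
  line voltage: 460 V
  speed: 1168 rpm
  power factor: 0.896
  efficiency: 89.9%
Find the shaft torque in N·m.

P_in = √3·V·I·cosφ = 1.732 × 460 × 98.9 × 0.896 = 70601 W
P_out = η·P_in = 0.899 × 70601 = 63470 W
n = 1168 rpm
ω = 2π×1168/60 = 122.3 rad/s
τ = P_out/ω = 63470/122.3 = 519 N·m

519 N·m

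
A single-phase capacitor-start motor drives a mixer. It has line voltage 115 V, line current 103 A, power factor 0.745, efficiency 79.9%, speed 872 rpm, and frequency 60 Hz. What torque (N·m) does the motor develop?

77.2 N·m

P_in = V·I·cosφ = 115 × 103 × 0.745 = 8825 W
P_out = η·P_in = 0.799 × 8825 = 7051 W
n = 872 rpm
ω = 2π×872/60 = 91.32 rad/s
τ = P_out/ω = 7051/91.32 = 77.2 N·m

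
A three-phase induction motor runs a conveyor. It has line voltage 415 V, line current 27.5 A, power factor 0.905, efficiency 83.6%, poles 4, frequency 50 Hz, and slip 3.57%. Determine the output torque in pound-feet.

P_in = √3·V·I·cosφ = 1.732 × 415 × 27.5 × 0.905 = 17889 W
P_out = η·P_in = 0.836 × 17889 = 14955 W
n_s = 120×50/4 = 1500 rpm; n = 1500×(1−0.0357) = 1446 rpm
ω = 2π×1446/60 = 151.4 rad/s
τ = P_out/ω = 14955/151.4 = 98.78 N·m
In lb·ft: 98.78/1.356 = 72.8 lb·ft

72.8 lb·ft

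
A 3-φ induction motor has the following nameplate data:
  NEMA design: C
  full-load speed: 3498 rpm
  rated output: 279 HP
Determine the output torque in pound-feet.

419 lb·ft

P_out = 279 × 746 = 208134 W
ω = 2π × 3498/60 = 366.3 rad/s
τ = P_out/ω = 208134/366.3 = 568.2 N·m
In lb·ft: 568.2/1.356 = 419 lb·ft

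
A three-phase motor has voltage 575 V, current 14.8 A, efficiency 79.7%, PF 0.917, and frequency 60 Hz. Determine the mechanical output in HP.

14.4 HP

P_in = √3·V·I·cosφ = 1.732 × 575 × 14.8 × 0.917 = 13516 W
P_out = η·P_in = 0.797 × 13516 = 10772 W
= 10772/746 = 14.4 HP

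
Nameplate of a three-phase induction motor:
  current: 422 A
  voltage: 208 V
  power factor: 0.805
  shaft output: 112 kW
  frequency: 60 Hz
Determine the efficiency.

P_out = 112 kW = 112000 W
P_in = √3·V_L·I_L·cosφ = 1.732 × 208 × 422 × 0.805 = 122383 W
η = P_out / P_in = 112000 / 122383 = 0.915 = 91.5%

91.5 %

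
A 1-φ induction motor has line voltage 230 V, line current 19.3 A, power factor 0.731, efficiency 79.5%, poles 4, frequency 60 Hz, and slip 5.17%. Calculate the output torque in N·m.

P_in = V·I·cosφ = 230 × 19.3 × 0.731 = 3245 W
P_out = η·P_in = 0.795 × 3245 = 2580 W
n_s = 120×60/4 = 1800 rpm; n = 1800×(1−0.0517) = 1707 rpm
ω = 2π×1707/60 = 178.8 rad/s
τ = P_out/ω = 2580/178.8 = 14.4 N·m

14.4 N·m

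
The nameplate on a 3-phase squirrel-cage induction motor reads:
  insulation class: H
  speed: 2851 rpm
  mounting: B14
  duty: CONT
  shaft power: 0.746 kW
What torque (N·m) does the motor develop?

2.5 N·m

ω = 2π × 2851/60 = 298.6 rad/s
τ = P/ω = 746/298.6 = 2.5 N·m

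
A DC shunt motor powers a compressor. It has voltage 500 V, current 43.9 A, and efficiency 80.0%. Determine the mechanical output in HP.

23.5 HP

P_in = V·I = 500 × 43.9 = 21950 W
P_out = η·P_in = 0.8 × 21950 = 17560 W
= 17560/746 = 23.5 HP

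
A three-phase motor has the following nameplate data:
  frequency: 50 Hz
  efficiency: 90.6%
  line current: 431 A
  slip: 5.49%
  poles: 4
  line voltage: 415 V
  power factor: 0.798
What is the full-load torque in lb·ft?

P_in = √3·V·I·cosφ = 1.732 × 415 × 431 × 0.798 = 247216 W
P_out = η·P_in = 0.906 × 247216 = 223978 W
n_s = 120×50/4 = 1500 rpm; n = 1500×(1−0.0549) = 1418 rpm
ω = 2π×1418/60 = 148.5 rad/s
τ = P_out/ω = 223978/148.5 = 1508 N·m
In lb·ft: 1508/1.356 = 1110 lb·ft

1110 lb·ft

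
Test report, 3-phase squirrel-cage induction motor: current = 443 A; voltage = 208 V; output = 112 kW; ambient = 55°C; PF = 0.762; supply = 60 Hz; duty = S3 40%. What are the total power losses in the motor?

P_in = √3·V·I·cosφ = 1.732×208×443×0.762 = 121610 W
P_out = 112000 W
Losses = P_in − P_out = 121610 − 112000 = 9610 W

9.61 kW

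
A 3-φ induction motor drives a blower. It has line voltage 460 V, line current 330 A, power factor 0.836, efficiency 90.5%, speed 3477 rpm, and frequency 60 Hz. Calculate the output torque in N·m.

P_in = √3·V·I·cosφ = 1.732 × 460 × 330 × 0.836 = 219799 W
P_out = η·P_in = 0.905 × 219799 = 198918 W
n = 3477 rpm
ω = 2π×3477/60 = 364.1 rad/s
τ = P_out/ω = 198918/364.1 = 546 N·m

546 N·m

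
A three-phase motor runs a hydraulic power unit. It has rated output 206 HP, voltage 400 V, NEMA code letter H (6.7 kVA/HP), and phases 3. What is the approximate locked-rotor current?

1990 A

S_LR = 6.7 × 206 = 1380.2 kVA
I_LR = S_LR/(√3·V_L) = 1380200/(1.732×400) = 1990 A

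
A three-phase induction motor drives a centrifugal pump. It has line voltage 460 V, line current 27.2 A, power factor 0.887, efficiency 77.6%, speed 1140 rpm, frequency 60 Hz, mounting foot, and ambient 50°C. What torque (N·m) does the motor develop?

125 N·m

P_in = √3·V·I·cosφ = 1.732 × 460 × 27.2 × 0.887 = 19222 W
P_out = η·P_in = 0.776 × 19222 = 14916 W
n = 1140 rpm
ω = 2π×1140/60 = 119.4 rad/s
τ = P_out/ω = 14916/119.4 = 125 N·m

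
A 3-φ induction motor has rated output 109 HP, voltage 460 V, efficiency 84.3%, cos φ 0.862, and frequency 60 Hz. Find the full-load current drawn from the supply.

140 A

P_out = 109 × 746 = 81314 W
P_in = P_out / η = 81314 / 0.843 = 96458 W
I_L = P_in / (√3·V_L·cosφ) = 96458 / (1.732 × 460 × 0.862) = 140 A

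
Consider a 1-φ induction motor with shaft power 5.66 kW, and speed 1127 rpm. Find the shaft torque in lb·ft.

ω = 2π × 1127/60 = 118 rad/s
τ = P/ω = 5660/118 = 47.97 N·m
In lb·ft: 47.97/1.356 = 35.4 lb·ft

35.4 lb·ft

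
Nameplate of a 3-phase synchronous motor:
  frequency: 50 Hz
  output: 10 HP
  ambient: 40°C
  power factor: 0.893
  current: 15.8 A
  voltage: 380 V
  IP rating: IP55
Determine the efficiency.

80.3 %

P_out = 10 × 746 = 7460 W
P_in = √3·V_L·I_L·cosφ = 1.732 × 380 × 15.8 × 0.893 = 9286 W
η = P_out / P_in = 7460 / 9286 = 0.803 = 80.3%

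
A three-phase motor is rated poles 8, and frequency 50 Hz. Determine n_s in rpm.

n_s = 120f/p = 120×50/8 = 750 rpm

750 rpm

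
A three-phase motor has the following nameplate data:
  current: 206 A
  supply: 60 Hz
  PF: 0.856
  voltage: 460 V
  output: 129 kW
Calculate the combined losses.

11500 W

P_in = √3·V·I·cosφ = 1.732×460×206×0.856 = 140490 W
P_out = 129000 W
Losses = P_in − P_out = 140490 − 129000 = 11490 W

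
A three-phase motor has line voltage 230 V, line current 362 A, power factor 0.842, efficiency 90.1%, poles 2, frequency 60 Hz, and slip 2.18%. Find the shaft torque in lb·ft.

P_in = √3·V·I·cosφ = 1.732 × 230 × 362 × 0.842 = 121422 W
P_out = η·P_in = 0.901 × 121422 = 109401 W
n_s = 120×60/2 = 3600 rpm; n = 3600×(1−0.0218) = 3522 rpm
ω = 2π×3522/60 = 368.8 rad/s
τ = P_out/ω = 109401/368.8 = 296.6 N·m
In lb·ft: 296.6/1.356 = 219 lb·ft

219 lb·ft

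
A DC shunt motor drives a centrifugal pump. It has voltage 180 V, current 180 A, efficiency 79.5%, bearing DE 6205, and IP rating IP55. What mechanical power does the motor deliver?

P_in = V·I = 180 × 180 = 32400 W
P_out = η·P_in = 0.795 × 32400 = 25758 W

25.8 kW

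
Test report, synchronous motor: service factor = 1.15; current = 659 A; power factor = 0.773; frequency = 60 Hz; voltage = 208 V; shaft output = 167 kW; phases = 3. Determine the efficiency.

P_out = 167 kW = 167000 W
P_in = √3·V_L·I_L·cosφ = 1.732 × 208 × 659 × 0.773 = 183517 W
η = P_out / P_in = 167000 / 183517 = 0.910 = 91.0%

91.0 %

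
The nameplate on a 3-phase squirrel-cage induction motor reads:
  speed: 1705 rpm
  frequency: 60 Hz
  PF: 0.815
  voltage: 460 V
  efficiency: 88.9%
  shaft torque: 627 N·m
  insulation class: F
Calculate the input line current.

ω = 2π×1705/60 = 178.5 rad/s; P_out = τω = 627 × 178.5 = 111920 W
P_in = P_out / η = 111920 / 0.889 = 125894 W
I_L = P_in / (√3·V_L·cosφ) = 125894 / (1.732 × 460 × 0.815) = 194 A

194 A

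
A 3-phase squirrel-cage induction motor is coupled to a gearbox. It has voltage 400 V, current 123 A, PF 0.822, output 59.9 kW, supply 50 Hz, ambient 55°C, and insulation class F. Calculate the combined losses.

P_in = √3·V·I·cosφ = 1.732×400×123×0.822 = 70046 W
P_out = 59900 W
Losses = P_in − P_out = 70046 − 59900 = 10146 W

10.1 kW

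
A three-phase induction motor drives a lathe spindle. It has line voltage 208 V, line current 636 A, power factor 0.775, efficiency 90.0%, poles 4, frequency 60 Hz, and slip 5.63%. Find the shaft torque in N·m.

P_in = √3·V·I·cosφ = 1.732 × 208 × 636 × 0.775 = 177570 W
P_out = η·P_in = 0.9 × 177570 = 159813 W
n_s = 120×60/4 = 1800 rpm; n = 1800×(1−0.0563) = 1699 rpm
ω = 2π×1699/60 = 177.9 rad/s
τ = P_out/ω = 159813/177.9 = 898 N·m

898 N·m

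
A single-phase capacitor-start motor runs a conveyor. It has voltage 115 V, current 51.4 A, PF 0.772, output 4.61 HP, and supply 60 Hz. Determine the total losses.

P_in = V·I·cosφ = 115×51.4×0.772 = 4563 W
P_out = 4.61×746 = 3439 W
Losses = P_in − P_out = 4563 − 3439 = 1124 W

1120 W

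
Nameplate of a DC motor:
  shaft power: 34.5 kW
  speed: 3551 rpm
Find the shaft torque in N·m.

ω = 2π × 3551/60 = 371.9 rad/s
τ = P/ω = 34500/371.9 = 92.8 N·m

92.8 N·m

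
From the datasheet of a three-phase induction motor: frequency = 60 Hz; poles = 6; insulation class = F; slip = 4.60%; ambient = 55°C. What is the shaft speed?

1145 rpm

n_s = 120f/p = 120×60/6 = 1200 rpm
n = n_s(1 − s) = 1200 × (1 − 0.046) = 1145 rpm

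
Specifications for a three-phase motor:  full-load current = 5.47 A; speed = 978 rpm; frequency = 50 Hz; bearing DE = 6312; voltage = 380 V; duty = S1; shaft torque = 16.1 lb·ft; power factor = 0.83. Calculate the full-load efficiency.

τ = 16.1 lb·ft × 1.356 = 21.83 N·m
ω = 2π × 978/60 = 102.4 rad/s; P_out = τω = 21.83 × 102.4 = 2235 W
P_in = √3·V_L·I_L·cosφ = 1.732 × 380 × 5.47 × 0.83 = 2988 W
η = P_out / P_in = 2235 / 2988 = 0.748 = 74.8%

74.8 %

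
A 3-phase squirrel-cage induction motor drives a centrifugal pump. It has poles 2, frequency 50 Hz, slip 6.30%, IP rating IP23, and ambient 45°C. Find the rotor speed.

n_s = 120f/p = 120×50/2 = 3000 rpm
n = n_s(1 − s) = 3000 × (1 − 0.063) = 2811 rpm

2811 rpm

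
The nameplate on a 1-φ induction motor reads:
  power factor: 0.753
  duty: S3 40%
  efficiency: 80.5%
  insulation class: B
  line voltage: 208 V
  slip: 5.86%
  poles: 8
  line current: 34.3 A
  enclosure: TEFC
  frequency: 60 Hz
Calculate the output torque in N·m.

P_in = V·I·cosφ = 208 × 34.3 × 0.753 = 5372 W
P_out = η·P_in = 0.805 × 5372 = 4324 W
n_s = 120×60/8 = 900 rpm; n = 900×(1−0.0586) = 847 rpm
ω = 2π×847/60 = 88.7 rad/s
τ = P_out/ω = 4324/88.7 = 48.7 N·m

48.7 N·m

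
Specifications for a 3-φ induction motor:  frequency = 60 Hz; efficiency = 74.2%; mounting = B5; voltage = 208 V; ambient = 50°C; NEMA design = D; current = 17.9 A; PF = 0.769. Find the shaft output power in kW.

P_in = √3·V·I·cosφ = 1.732 × 208 × 17.9 × 0.769 = 4959 W
P_out = η·P_in = 0.742 × 4959 = 3680 W

3.68 kW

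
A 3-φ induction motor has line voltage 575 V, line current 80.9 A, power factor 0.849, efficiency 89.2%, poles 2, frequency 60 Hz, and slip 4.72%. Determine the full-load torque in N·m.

P_in = √3·V·I·cosφ = 1.732 × 575 × 80.9 × 0.849 = 68402 W
P_out = η·P_in = 0.892 × 68402 = 61015 W
n_s = 120×60/2 = 3600 rpm; n = 3600×(1−0.0472) = 3430 rpm
ω = 2π×3430/60 = 359.2 rad/s
τ = P_out/ω = 61015/359.2 = 170 N·m

170 N·m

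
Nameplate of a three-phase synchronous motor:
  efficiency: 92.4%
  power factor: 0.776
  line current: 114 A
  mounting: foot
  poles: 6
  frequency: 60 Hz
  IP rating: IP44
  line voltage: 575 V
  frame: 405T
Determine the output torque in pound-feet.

478 lb·ft

P_in = √3·V·I·cosφ = 1.732 × 575 × 114 × 0.776 = 88101 W
P_out = η·P_in = 0.924 × 88101 = 81405 W
n = n_s = 120×60/6 = 1200 rpm (synchronous)
ω = 2π×1200/60 = 125.7 rad/s
τ = P_out/ω = 81405/125.7 = 647.6 N·m
In lb·ft: 647.6/1.356 = 478 lb·ft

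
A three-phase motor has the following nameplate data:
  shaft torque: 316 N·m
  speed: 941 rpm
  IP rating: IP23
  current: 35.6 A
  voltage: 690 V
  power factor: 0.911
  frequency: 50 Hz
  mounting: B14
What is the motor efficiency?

80.3 %

ω = 2π × 941/60 = 98.54 rad/s; P_out = τω = 316 × 98.54 = 31139 W
P_in = √3·V_L·I_L·cosφ = 1.732 × 690 × 35.6 × 0.911 = 38758 W
η = P_out / P_in = 31139 / 38758 = 0.803 = 80.3%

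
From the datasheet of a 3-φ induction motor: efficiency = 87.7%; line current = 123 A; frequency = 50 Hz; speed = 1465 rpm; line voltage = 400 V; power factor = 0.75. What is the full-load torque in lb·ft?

269 lb·ft

P_in = √3·V·I·cosφ = 1.732 × 400 × 123 × 0.75 = 63911 W
P_out = η·P_in = 0.877 × 63911 = 56050 W
n = 1465 rpm
ω = 2π×1465/60 = 153.4 rad/s
τ = P_out/ω = 56050/153.4 = 365.4 N·m
In lb·ft: 365.4/1.356 = 269 lb·ft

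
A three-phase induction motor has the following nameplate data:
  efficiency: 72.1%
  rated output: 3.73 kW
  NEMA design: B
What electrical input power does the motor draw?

P_out = 3730 W
P_in = P_out/η = 3730/0.721 = 5173 W = 5.17 kW

5.17 kW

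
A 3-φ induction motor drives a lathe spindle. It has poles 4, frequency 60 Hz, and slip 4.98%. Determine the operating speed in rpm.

n_s = 120f/p = 120×60/4 = 1800 rpm
n = n_s(1 − s) = 1800 × (1 − 0.0498) = 1710 rpm

1710 rpm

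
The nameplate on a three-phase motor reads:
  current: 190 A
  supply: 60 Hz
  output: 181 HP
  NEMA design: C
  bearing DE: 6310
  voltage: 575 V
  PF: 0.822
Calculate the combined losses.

20.5 kW

P_in = √3·V·I·cosφ = 1.732×575×190×0.822 = 155540 W
P_out = 181×746 = 135026 W
Losses = P_in − P_out = 155540 − 135026 = 20514 W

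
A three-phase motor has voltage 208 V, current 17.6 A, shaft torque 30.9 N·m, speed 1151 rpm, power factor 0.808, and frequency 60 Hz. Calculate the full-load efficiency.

72.7 %

ω = 2π × 1151/60 = 120.5 rad/s; P_out = τω = 30.9 × 120.5 = 3723 W
P_in = √3·V_L·I_L·cosφ = 1.732 × 208 × 17.6 × 0.808 = 5123 W
η = P_out / P_in = 3723 / 5123 = 0.727 = 72.7%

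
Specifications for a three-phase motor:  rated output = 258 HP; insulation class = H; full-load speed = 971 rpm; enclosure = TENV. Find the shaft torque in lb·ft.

1400 lb·ft

P_out = 258 × 746 = 192468 W
ω = 2π × 971/60 = 101.7 rad/s
τ = P_out/ω = 192468/101.7 = 1893 N·m
In lb·ft: 1893/1.356 = 1400 lb·ft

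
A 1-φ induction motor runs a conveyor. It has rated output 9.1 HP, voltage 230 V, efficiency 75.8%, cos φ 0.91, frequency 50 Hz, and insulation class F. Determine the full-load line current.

P_out = 9.1 × 746 = 6789 W
P_in = P_out / η = 6789 / 0.758 = 8956 W
I = P_in / (V·cosφ) = 8956 / (230 × 0.91) = 42.8 A

42.8 A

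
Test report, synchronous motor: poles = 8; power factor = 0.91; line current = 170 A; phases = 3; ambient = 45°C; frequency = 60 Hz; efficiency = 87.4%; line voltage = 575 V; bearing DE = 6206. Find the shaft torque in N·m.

1430 N·m

P_in = √3·V·I·cosφ = 1.732 × 575 × 170 × 0.91 = 154066 W
P_out = η·P_in = 0.874 × 154066 = 134654 W
n = n_s = 120×60/8 = 900 rpm (synchronous)
ω = 2π×900/60 = 94.25 rad/s
τ = P_out/ω = 134654/94.25 = 1430 N·m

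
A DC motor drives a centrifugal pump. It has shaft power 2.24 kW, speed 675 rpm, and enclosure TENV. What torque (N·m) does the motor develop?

31.7 N·m

ω = 2π × 675/60 = 70.69 rad/s
τ = P/ω = 2240/70.69 = 31.7 N·m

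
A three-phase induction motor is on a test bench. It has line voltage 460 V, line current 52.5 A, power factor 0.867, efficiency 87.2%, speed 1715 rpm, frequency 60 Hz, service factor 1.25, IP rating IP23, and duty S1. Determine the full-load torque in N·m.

176 N·m

P_in = √3·V·I·cosφ = 1.732 × 460 × 52.5 × 0.867 = 36265 W
P_out = η·P_in = 0.872 × 36265 = 31623 W
n = 1715 rpm
ω = 2π×1715/60 = 179.6 rad/s
τ = P_out/ω = 31623/179.6 = 176 N·m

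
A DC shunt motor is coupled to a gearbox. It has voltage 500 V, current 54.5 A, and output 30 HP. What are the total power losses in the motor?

4870 W

P_in = V·I = 500×54.5 = 27250 W
P_out = 30×746 = 22380 W
Losses = P_in − P_out = 27250 − 22380 = 4870 W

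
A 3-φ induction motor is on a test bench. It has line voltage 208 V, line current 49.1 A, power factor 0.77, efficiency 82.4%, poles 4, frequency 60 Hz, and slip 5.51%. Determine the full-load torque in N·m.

63 N·m

P_in = √3·V·I·cosφ = 1.732 × 208 × 49.1 × 0.77 = 13620 W
P_out = η·P_in = 0.824 × 13620 = 11223 W
n_s = 120×60/4 = 1800 rpm; n = 1800×(1−0.0551) = 1701 rpm
ω = 2π×1701/60 = 178.1 rad/s
τ = P_out/ω = 11223/178.1 = 63 N·m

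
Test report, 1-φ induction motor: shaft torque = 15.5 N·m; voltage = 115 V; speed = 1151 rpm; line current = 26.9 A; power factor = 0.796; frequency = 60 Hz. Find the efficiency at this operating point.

ω = 2π × 1151/60 = 120.5 rad/s; P_out = τω = 15.5 × 120.5 = 1868 W
P_in = V·I·cosφ = 115 × 26.9 × 0.796 = 2462 W
η = P_out / P_in = 1868 / 2462 = 0.759 = 75.9%

75.9 %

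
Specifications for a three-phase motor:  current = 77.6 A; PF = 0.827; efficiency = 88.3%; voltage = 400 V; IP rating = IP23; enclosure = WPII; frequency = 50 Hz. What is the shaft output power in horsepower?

52.6 HP

P_in = √3·V·I·cosφ = 1.732 × 400 × 77.6 × 0.827 = 44461 W
P_out = η·P_in = 0.883 × 44461 = 39259 W
= 39259/746 = 52.6 HP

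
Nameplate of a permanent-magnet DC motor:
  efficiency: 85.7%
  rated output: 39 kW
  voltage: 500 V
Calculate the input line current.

91 A

P_out = 39 kW = 39000 W
P_in = P_out / η = 39000 / 0.857 = 45508 W
I = P_in / V = 45508 / 500 = 91 A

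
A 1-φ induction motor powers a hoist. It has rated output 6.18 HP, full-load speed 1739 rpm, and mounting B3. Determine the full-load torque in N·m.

25.3 N·m

P_out = 6.18 × 746 = 4610 W
ω = 2π × 1739/60 = 182.1 rad/s
τ = P_out/ω = 4610/182.1 = 25.3 N·m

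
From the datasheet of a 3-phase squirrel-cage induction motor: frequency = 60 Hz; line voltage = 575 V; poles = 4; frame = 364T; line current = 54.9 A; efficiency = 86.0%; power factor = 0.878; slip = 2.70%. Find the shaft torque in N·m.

P_in = √3·V·I·cosφ = 1.732 × 575 × 54.9 × 0.878 = 48005 W
P_out = η·P_in = 0.86 × 48005 = 41284 W
n_s = 120×60/4 = 1800 rpm; n = 1800×(1−0.027) = 1751 rpm
ω = 2π×1751/60 = 183.4 rad/s
τ = P_out/ω = 41284/183.4 = 225 N·m

225 N·m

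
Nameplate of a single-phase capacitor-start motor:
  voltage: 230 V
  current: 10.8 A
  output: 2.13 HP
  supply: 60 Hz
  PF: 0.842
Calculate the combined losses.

503 W

P_in = V·I·cosφ = 230×10.8×0.842 = 2092 W
P_out = 2.13×746 = 1589 W
Losses = P_in − P_out = 2092 − 1589 = 503 W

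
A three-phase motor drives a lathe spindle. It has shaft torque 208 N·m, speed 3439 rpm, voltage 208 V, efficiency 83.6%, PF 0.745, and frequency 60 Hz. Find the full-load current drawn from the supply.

334 A

ω = 2π×3439/60 = 360.1 rad/s; P_out = τω = 208 × 360.1 = 74901 W
P_in = P_out / η = 74901 / 0.836 = 89594 W
I_L = P_in / (√3·V_L·cosφ) = 89594 / (1.732 × 208 × 0.745) = 334 A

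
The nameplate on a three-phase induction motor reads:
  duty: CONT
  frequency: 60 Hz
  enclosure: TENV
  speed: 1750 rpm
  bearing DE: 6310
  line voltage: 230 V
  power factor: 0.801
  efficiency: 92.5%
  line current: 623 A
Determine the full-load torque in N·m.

1000 N·m

P_in = √3·V·I·cosφ = 1.732 × 230 × 623 × 0.801 = 198791 W
P_out = η·P_in = 0.925 × 198791 = 183882 W
n = 1750 rpm
ω = 2π×1750/60 = 183.3 rad/s
τ = P_out/ω = 183882/183.3 = 1000 N·m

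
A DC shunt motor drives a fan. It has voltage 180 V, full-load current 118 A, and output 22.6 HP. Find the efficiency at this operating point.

P_out = 22.6 × 746 = 16860 W
P_in = V·I = 180 × 118 = 21240 W
η = P_out / P_in = 16860 / 21240 = 0.794 = 79.4%

79.4 %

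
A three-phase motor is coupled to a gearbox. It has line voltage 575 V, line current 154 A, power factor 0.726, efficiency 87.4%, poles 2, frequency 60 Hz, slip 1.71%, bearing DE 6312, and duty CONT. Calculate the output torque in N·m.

263 N·m

P_in = √3·V·I·cosφ = 1.732 × 575 × 154 × 0.726 = 111346 W
P_out = η·P_in = 0.874 × 111346 = 97316 W
n_s = 120×60/2 = 3600 rpm; n = 3600×(1−0.0171) = 3538 rpm
ω = 2π×3538/60 = 370.5 rad/s
τ = P_out/ω = 97316/370.5 = 263 N·m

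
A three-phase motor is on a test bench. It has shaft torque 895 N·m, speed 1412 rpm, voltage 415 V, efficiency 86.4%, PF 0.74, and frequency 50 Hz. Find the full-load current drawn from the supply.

ω = 2π×1412/60 = 147.9 rad/s; P_out = τω = 895 × 147.9 = 132371 W
P_in = P_out / η = 132371 / 0.864 = 153207 W
I_L = P_in / (√3·V_L·cosφ) = 153207 / (1.732 × 415 × 0.74) = 288 A

288 A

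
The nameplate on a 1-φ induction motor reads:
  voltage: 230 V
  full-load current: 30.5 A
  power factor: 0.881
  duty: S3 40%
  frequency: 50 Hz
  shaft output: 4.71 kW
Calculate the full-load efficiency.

76.2 %

P_out = 4.71 kW = 4710 W
P_in = V·I·cosφ = 230 × 30.5 × 0.881 = 6180 W
η = P_out / P_in = 4710 / 6180 = 0.762 = 76.2%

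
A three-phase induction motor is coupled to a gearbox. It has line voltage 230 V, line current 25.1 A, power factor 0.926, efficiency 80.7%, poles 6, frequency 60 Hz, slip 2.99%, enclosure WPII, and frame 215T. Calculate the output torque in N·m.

61.3 N·m

P_in = √3·V·I·cosφ = 1.732 × 230 × 25.1 × 0.926 = 9259 W
P_out = η·P_in = 0.807 × 9259 = 7472 W
n_s = 120×60/6 = 1200 rpm; n = 1200×(1−0.0299) = 1164 rpm
ω = 2π×1164/60 = 121.9 rad/s
τ = P_out/ω = 7472/121.9 = 61.3 N·m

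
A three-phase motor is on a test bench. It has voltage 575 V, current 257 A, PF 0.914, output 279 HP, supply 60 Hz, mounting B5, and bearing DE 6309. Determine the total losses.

P_in = √3·V·I·cosφ = 1.732×575×257×0.914 = 233935 W
P_out = 279×746 = 208134 W
Losses = P_in − P_out = 233935 − 208134 = 25801 W

25.8 kW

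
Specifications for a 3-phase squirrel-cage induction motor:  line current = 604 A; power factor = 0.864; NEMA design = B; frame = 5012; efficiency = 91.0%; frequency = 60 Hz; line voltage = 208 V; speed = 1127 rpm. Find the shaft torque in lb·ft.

1070 lb·ft

P_in = √3·V·I·cosφ = 1.732 × 208 × 604 × 0.864 = 188002 W
P_out = η·P_in = 0.91 × 188002 = 171082 W
n = 1127 rpm
ω = 2π×1127/60 = 118 rad/s
τ = P_out/ω = 171082/118 = 1450 N·m
In lb·ft: 1450/1.356 = 1070 lb·ft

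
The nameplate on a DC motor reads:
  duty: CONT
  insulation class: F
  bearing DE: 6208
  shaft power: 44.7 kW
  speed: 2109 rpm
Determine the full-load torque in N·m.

ω = 2π × 2109/60 = 220.9 rad/s
τ = P/ω = 44700/220.9 = 202 N·m

202 N·m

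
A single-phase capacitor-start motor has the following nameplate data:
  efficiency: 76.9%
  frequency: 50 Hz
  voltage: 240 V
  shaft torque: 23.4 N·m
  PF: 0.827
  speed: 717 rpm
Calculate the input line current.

11.5 A

ω = 2π×717/60 = 75.08 rad/s; P_out = τω = 23.4 × 75.08 = 1757 W
P_in = P_out / η = 1757 / 0.769 = 2285 W
I = P_in / (V·cosφ) = 2285 / (240 × 0.827) = 11.5 A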